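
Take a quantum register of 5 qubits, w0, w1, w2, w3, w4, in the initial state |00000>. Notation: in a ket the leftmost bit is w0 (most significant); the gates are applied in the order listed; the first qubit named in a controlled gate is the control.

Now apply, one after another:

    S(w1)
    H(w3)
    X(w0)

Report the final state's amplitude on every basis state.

The final amplitudes are sqrt(2)/2 on |10000>, sqrt(2)/2 on |10010>, and 0 on every other basis state.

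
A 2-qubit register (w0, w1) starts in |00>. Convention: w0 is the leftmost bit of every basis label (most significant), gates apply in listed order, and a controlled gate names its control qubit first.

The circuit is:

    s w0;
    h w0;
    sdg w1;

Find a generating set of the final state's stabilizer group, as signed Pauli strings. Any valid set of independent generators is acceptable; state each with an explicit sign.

The stabilizer group can be generated by +XI, +IZ, among other valid generating sets.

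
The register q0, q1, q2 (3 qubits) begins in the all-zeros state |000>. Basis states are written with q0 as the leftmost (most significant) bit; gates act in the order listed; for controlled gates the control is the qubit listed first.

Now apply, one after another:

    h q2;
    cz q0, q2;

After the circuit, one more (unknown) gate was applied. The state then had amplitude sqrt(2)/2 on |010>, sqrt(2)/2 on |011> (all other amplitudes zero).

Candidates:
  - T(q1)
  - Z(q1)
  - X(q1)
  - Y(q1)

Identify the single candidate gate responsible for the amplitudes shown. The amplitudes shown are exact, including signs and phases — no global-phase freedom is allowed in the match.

The applied gate was X(q1).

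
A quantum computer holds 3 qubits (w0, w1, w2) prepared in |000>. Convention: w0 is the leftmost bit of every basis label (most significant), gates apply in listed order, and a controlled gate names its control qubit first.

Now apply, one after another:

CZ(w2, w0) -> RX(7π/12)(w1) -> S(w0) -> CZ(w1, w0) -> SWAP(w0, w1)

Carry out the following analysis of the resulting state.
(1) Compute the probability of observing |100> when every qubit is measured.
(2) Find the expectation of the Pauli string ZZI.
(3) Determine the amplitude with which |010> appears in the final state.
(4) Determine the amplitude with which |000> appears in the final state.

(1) Outcome |100> occurs with probability -sqrt(2)/8 + sqrt(6)/8 + 1/2.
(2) The expectation value of ZZI is -sqrt(6)/4 + sqrt(2)/4.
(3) |010> carries amplitude 0 in the final state.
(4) The amplitude on |000> is -sqrt(2 - sqrt(2))/4 + sqrt(3*sqrt(2) + 6)/4.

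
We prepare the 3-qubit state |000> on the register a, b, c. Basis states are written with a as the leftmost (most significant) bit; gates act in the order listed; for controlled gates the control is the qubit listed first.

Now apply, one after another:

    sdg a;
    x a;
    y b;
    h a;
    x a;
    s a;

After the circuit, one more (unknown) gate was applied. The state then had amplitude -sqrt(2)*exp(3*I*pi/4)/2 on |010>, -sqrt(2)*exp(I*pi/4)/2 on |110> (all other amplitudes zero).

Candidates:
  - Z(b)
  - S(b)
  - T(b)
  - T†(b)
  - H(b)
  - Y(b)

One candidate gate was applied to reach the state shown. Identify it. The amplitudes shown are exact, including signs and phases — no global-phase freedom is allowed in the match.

It was T(b) that produced the state shown.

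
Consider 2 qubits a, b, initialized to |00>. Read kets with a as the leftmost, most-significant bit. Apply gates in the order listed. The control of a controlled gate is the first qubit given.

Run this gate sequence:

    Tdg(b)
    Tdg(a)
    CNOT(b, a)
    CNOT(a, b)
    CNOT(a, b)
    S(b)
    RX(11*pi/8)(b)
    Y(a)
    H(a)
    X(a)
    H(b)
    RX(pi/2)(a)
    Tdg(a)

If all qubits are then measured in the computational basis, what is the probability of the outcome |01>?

A full measurement returns |01> with probability 1/4. Key observation: the block from step 4 through step 5 cancels to the identity and can be dropped.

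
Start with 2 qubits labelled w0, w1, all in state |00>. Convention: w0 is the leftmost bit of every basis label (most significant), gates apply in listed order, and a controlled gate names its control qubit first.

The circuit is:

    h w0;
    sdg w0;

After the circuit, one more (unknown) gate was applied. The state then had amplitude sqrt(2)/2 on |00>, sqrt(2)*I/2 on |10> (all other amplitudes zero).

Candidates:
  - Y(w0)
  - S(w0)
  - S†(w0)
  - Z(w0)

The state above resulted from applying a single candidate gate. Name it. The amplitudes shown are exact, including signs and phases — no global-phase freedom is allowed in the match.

It was Z(w0) that produced the state shown.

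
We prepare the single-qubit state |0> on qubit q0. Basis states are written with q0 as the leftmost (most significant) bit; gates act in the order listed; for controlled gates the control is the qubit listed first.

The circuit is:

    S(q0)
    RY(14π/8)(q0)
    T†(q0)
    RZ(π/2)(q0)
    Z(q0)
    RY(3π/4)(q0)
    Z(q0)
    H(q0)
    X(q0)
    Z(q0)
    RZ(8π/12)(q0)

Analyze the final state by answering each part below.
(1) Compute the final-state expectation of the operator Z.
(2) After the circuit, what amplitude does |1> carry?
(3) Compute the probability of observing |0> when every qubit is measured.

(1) In the final state, Z has expectation 1/2 - sqrt(2)/4.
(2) The amplitude on |1> is sqrt(2)*(-exp(I*pi/3) - exp(I*pi/12))/4.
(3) The probability of measuring |0> is 3/4 - sqrt(2)/8.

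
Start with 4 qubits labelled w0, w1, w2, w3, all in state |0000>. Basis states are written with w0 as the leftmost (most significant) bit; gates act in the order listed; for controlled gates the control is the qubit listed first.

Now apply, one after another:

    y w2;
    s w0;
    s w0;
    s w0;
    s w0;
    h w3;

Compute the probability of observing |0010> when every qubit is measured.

The probability of measuring |0010> is 1/2. Key observation: the block from step 2 through step 5 cancels to the identity and can be dropped.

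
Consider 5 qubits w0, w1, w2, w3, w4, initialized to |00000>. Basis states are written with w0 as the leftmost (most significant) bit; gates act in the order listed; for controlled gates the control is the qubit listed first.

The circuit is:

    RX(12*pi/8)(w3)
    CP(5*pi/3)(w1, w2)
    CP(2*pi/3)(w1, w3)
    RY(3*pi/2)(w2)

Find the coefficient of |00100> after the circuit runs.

The amplitude on |00100> is -1/2.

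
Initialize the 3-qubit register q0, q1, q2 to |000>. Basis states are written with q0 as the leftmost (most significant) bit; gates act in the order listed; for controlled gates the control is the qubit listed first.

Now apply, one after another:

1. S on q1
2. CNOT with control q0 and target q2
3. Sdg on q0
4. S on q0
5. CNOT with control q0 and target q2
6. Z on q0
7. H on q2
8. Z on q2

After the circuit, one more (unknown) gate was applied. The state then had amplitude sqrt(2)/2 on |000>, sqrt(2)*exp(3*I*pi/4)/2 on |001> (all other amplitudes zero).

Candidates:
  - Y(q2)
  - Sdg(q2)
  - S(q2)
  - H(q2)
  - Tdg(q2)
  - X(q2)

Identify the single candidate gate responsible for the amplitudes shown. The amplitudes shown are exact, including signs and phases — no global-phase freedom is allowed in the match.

The unique candidate consistent with the amplitudes is Tdg(q2). Key observation: steps 2-5 multiply out to the identity, so the circuit reduces to the remaining gates.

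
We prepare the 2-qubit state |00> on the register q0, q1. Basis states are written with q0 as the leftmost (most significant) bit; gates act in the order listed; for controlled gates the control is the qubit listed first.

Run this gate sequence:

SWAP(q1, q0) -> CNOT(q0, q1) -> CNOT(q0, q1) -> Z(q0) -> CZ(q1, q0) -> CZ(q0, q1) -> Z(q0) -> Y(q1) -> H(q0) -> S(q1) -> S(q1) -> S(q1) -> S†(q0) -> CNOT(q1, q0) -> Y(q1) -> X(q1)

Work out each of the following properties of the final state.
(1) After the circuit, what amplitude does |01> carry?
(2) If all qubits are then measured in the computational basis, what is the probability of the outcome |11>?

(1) The final state's coefficient on |01> equals -sqrt(2)/2.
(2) Outcome |11> occurs with probability 1/2.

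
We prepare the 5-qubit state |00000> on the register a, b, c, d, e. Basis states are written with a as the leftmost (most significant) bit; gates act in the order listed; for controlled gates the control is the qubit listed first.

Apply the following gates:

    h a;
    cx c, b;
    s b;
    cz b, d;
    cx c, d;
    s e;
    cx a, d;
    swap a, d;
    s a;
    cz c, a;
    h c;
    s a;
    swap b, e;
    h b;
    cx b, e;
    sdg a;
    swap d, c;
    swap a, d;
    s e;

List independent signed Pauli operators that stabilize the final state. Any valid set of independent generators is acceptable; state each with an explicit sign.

The stabilizer group can be generated by +XIIII, +IXIIY, +IIXYI, +IZIIZ, +IIZZI, among other valid generating sets.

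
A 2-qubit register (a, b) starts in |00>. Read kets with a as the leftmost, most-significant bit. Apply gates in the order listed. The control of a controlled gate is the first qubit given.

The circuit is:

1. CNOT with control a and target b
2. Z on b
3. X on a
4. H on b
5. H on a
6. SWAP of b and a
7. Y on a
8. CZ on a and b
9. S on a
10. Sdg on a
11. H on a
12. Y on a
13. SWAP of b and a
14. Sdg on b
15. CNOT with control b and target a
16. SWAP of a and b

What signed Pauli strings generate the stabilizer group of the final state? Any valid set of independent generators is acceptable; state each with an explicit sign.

The stabilizer group can be generated by -YI, +IZ, among other valid generating sets.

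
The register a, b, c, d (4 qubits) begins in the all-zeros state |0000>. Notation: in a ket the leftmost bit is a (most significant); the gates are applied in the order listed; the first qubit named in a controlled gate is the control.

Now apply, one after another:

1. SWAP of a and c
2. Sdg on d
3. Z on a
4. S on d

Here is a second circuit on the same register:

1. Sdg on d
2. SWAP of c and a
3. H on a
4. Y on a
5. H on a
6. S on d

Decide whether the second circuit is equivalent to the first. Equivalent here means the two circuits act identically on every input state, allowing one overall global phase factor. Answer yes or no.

No — the two circuits implement different unitaries, even allowing a global phase.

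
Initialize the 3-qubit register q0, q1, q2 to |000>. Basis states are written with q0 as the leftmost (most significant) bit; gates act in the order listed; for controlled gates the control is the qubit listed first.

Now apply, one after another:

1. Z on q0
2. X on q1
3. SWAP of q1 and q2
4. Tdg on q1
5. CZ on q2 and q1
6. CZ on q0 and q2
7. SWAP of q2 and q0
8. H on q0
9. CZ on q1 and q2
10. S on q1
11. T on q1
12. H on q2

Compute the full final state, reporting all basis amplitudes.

After the circuit, the state carries amplitude 1/2 on |000>, 1/2 on |001>, 0 on |010>, 0 on |011>, -1/2 on |100>, -1/2 on |101>, 0 on |110>, 0 on |111>.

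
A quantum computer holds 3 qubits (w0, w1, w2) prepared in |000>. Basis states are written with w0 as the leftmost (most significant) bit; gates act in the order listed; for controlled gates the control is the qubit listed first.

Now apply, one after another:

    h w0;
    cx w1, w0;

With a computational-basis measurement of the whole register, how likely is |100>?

A full measurement returns |100> with probability 1/2.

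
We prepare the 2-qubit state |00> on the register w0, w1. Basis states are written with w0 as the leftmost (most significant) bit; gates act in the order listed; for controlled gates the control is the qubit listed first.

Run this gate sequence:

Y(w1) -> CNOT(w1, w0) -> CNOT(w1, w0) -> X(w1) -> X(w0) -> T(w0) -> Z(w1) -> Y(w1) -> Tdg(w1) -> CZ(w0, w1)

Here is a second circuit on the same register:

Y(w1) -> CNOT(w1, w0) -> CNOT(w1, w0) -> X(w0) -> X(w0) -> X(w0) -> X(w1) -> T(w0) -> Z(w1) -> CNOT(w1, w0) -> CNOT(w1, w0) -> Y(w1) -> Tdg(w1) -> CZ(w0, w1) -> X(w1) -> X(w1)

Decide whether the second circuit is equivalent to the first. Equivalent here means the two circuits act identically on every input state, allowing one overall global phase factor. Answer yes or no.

Yes — the two circuits implement the same unitary up to a global phase.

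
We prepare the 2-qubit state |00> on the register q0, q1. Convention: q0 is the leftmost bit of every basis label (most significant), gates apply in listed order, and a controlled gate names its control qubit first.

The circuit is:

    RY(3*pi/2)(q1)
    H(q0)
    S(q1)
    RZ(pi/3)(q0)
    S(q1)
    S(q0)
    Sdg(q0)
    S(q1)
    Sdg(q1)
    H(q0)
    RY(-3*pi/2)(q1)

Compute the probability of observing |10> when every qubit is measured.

The probability of measuring |10> is 0.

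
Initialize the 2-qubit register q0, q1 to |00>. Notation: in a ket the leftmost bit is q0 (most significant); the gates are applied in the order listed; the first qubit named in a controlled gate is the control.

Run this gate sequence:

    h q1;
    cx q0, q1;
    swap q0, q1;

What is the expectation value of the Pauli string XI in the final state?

The observable XI averages to 1.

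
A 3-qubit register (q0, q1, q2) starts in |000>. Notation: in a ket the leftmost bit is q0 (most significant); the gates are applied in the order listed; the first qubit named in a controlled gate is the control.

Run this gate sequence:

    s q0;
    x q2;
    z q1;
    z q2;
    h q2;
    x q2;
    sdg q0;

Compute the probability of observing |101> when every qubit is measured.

A full measurement returns |101> with probability 0.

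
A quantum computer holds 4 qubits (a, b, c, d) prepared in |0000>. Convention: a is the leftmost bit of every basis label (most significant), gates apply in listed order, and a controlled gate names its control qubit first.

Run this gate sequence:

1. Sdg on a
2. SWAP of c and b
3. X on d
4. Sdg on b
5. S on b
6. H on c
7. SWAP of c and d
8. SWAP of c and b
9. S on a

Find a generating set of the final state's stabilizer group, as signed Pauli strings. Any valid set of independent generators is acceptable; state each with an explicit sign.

The stabilizer group can be generated by +IIIX, +ZIII, -IZII, +IIZI, among other valid generating sets.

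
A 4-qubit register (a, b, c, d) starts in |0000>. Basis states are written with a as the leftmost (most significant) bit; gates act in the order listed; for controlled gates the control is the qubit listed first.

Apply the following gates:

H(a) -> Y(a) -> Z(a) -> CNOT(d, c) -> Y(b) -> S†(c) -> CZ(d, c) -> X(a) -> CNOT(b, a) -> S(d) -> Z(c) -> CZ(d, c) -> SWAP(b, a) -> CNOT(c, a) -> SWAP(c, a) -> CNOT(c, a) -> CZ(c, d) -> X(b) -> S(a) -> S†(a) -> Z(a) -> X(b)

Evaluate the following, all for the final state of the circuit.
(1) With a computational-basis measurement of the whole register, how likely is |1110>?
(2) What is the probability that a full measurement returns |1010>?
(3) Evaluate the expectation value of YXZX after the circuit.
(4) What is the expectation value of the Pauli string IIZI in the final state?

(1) Outcome |1110> occurs with probability 1/2. Key observation: the block from step 19 through step 20 cancels to the identity and can be dropped.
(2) A full measurement returns |1010> with probability 1/2.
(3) The expectation value of YXZX is 0.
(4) The observable IIZI averages to -1.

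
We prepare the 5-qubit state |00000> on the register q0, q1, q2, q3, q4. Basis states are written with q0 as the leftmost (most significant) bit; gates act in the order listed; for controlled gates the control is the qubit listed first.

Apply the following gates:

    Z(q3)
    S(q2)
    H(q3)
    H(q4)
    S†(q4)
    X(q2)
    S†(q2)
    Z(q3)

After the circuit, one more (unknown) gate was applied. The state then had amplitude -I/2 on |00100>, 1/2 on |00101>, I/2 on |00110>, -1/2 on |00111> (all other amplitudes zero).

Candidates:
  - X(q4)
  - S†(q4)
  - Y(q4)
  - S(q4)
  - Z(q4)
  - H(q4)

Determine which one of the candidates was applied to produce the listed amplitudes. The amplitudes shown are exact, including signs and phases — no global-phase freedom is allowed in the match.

The applied gate was Z(q4).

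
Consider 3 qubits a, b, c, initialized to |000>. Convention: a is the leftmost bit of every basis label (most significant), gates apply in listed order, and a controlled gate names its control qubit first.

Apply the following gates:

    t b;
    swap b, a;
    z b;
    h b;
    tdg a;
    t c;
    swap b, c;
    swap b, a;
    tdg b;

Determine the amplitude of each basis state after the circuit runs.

After the circuit, the state carries amplitude sqrt(2)/2 on |000>, sqrt(2)/2 on |001>, and 0 on every other basis state.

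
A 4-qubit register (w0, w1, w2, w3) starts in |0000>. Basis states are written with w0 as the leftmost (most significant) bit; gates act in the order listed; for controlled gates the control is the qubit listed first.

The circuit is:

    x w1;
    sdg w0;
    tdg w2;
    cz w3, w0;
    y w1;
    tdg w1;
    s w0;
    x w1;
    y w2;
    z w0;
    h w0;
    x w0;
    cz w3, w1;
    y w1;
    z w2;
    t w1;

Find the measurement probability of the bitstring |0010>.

A full measurement returns |0010> with probability 1/2.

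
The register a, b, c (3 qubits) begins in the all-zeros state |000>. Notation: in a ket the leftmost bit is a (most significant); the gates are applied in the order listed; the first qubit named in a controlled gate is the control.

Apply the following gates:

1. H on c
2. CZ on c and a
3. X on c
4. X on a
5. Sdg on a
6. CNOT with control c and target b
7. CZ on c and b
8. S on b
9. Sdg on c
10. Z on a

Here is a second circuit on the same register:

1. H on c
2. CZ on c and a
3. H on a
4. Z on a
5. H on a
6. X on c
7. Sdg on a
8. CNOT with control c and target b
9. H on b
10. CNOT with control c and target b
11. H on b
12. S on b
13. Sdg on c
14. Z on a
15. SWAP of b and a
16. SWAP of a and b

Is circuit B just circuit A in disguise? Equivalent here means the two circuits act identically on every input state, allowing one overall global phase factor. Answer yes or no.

Yes — the two circuits implement the same unitary up to a global phase.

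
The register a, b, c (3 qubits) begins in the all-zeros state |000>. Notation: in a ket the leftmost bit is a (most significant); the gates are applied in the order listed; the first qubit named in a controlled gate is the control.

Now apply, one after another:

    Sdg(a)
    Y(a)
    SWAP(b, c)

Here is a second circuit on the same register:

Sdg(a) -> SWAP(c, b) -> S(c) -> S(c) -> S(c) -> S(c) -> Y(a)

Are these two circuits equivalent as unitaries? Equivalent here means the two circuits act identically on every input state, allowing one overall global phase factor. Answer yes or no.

Yes — the two circuits implement the same unitary up to a global phase.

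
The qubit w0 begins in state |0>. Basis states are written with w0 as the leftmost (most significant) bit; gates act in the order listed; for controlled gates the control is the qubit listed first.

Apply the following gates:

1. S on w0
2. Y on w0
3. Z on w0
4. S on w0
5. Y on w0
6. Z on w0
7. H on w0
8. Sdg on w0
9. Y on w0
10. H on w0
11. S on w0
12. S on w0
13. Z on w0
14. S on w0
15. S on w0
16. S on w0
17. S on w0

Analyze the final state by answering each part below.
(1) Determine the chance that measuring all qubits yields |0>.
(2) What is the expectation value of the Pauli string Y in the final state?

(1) A full measurement returns |0> with probability 1/2. Key observation: the block from step 14 through step 17 cancels to the identity and can be dropped.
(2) The observable Y averages to 1.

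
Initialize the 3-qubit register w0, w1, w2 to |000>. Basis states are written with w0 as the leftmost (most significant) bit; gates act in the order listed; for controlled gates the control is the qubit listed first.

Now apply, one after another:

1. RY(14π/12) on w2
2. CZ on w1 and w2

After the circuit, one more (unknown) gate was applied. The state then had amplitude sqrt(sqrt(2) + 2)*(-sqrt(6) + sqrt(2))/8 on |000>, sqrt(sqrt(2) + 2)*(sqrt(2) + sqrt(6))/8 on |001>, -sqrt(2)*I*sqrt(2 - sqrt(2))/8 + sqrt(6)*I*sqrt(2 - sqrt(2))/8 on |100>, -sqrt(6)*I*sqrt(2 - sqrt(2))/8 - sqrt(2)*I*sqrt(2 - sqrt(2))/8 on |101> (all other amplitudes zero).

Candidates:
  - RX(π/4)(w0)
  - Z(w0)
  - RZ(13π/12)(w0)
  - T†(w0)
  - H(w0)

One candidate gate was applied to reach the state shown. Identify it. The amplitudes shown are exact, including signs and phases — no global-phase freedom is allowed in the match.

It was RX(π/4)(w0) that produced the state shown.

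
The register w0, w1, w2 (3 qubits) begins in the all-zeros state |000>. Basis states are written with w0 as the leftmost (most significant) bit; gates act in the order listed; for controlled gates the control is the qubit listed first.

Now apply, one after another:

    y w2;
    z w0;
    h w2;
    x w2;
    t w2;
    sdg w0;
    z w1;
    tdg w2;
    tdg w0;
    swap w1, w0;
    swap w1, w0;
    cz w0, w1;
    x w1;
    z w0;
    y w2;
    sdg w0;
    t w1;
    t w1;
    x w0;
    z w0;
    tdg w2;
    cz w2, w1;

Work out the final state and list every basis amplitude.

The final amplitudes are -sqrt(2)*I/2 on |110>, sqrt(2)*exp(I*pi/4)/2 on |111>, and 0 on every other basis state. Key observation: steps 10-11 multiply out to the identity, so the circuit reduces to the remaining gates.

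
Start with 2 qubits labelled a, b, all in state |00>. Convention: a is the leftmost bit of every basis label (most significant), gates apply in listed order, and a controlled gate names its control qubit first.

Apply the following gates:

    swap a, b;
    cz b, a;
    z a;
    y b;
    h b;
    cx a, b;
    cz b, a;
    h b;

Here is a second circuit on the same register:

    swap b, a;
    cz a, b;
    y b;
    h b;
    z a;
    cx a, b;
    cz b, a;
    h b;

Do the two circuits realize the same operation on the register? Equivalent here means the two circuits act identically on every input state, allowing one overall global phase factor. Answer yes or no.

Yes: on every input state the two circuits agree up to one overall phase factor.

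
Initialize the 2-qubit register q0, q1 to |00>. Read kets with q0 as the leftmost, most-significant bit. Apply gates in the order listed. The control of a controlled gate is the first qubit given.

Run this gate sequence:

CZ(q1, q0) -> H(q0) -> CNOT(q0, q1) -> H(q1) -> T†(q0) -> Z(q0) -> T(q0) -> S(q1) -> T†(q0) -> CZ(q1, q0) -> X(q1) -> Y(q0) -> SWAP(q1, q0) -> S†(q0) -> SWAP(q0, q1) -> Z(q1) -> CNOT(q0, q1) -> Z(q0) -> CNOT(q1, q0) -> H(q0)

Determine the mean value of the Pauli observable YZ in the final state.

In the final state, YZ has expectation sqrt(2)/2.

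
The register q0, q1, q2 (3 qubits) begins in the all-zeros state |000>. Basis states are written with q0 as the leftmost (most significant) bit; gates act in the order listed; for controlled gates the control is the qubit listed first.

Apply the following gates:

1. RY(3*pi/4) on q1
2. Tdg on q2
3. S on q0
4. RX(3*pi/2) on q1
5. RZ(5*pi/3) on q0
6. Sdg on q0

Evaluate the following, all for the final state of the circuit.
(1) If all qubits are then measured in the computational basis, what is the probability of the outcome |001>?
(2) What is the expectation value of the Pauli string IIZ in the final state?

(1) A full measurement returns |001> with probability 0.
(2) The expectation value of IIZ is 1.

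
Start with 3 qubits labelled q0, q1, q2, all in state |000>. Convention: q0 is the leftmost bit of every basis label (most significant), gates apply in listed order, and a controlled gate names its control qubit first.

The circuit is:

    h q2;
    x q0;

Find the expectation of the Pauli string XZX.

The observable XZX averages to 0.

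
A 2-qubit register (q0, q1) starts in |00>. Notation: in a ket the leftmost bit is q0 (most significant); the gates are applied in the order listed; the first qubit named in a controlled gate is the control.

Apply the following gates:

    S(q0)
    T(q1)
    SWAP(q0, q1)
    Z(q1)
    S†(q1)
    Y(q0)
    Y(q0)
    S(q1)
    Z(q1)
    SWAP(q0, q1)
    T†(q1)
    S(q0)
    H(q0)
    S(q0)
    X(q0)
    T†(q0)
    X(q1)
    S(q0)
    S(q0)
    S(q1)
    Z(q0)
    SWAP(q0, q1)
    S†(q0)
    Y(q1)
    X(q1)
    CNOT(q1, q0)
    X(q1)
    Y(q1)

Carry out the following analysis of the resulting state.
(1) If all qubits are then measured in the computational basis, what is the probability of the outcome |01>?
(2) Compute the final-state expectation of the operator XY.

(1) The probability of measuring |01> is 1/2. Key observation: steps 3-10 multiply out to the identity, so the circuit reduces to the remaining gates.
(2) In the final state, XY has expectation -sqrt(2)/2.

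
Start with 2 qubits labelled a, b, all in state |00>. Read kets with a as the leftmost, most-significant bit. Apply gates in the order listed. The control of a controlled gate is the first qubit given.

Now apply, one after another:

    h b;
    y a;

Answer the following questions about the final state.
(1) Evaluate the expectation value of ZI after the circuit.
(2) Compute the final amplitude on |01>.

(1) In the final state, ZI has expectation -1.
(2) The amplitude on |01> is 0.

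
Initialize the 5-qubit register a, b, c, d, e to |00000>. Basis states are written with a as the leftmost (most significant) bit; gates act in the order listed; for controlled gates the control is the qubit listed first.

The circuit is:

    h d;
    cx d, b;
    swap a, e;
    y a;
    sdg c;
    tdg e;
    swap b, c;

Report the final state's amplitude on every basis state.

The resulting statevector has amplitude sqrt(2)*I/2 on |10000>, sqrt(2)*I/2 on |10110>, and 0 on every other basis state.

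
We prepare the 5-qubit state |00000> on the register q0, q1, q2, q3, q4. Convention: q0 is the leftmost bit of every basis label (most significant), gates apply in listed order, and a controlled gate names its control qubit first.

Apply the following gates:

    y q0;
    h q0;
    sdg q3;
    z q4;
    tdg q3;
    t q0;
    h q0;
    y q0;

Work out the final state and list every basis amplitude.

The resulting statevector has amplitude 1/2 + exp(I*pi/4)/2 on |00000>, -1/2 + exp(I*pi/4)/2 on |10000>, and 0 on every other basis state.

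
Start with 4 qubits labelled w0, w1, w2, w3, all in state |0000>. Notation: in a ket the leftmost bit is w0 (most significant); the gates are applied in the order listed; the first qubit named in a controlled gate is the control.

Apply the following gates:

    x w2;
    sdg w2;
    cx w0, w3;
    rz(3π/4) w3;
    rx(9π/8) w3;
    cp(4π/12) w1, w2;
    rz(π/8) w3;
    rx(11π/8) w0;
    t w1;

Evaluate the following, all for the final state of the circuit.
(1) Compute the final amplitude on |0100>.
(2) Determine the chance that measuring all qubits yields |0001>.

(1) The final state's coefficient on |0100> equals 0.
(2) The probability of measuring |0001> is 0.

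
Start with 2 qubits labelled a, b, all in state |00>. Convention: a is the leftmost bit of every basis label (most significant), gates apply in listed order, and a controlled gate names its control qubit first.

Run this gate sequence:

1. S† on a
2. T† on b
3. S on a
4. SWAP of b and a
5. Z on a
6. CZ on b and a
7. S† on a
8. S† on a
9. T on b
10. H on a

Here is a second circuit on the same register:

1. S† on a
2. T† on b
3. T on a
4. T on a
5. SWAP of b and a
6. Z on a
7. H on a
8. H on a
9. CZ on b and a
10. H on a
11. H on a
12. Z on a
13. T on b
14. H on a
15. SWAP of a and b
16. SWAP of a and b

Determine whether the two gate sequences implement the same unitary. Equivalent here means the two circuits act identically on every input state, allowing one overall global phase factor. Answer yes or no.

Yes — the two circuits implement the same unitary up to a global phase.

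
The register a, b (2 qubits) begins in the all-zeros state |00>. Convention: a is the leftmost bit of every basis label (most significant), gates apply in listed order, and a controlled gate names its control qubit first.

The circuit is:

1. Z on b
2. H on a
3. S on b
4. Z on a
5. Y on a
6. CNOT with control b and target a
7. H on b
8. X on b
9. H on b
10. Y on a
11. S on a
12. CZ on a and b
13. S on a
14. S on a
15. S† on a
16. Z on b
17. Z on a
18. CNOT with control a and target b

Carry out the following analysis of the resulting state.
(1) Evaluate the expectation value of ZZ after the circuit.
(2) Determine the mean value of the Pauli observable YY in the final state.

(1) In the final state, ZZ has expectation 1. Key observation: steps 14-15 multiply out to the identity, so the circuit reduces to the remaining gates.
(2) The observable YY averages to 1.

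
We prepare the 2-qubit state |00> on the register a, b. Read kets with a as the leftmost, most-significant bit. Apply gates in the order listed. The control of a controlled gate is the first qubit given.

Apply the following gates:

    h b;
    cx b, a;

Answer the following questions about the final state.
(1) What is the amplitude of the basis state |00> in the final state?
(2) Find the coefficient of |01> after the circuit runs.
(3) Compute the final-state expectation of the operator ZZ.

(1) |00> carries amplitude sqrt(2)/2 in the final state.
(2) The amplitude on |01> is 0.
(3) The expectation value of ZZ is 1.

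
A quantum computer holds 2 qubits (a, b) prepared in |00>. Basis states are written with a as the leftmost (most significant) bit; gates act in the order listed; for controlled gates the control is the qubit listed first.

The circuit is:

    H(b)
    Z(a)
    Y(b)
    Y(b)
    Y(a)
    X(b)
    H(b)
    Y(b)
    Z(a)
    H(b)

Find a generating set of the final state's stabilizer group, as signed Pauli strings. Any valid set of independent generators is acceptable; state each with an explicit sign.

The stabilizer group can be generated by -IX, -ZI, among other valid generating sets.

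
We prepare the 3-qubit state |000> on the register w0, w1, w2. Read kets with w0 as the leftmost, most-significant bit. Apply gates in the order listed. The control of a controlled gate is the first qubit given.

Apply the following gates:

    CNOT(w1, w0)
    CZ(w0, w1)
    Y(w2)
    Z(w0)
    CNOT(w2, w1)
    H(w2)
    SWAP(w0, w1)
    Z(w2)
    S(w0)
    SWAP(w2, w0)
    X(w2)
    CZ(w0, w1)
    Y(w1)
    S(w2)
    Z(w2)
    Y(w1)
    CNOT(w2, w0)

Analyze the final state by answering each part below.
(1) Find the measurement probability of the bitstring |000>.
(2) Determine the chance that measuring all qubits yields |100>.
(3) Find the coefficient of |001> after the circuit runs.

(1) A full measurement returns |000> with probability 1/2.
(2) The probability of measuring |100> is 1/2.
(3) The amplitude on |001> is 0.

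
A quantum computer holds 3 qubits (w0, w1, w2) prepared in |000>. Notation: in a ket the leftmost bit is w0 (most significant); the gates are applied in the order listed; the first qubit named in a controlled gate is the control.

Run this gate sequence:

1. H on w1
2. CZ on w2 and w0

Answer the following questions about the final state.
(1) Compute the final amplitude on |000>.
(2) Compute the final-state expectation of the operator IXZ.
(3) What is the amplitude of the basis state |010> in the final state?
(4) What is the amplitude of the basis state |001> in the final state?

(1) The amplitude on |000> is sqrt(2)/2.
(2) The expectation value of IXZ is 1.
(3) |010> carries amplitude sqrt(2)/2 in the final state.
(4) The final state's coefficient on |001> equals 0.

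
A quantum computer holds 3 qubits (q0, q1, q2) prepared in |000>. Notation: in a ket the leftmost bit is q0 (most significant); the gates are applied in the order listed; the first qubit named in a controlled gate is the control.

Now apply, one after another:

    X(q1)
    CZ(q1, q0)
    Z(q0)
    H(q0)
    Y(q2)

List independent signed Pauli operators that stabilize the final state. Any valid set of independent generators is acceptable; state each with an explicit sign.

The stabilizer group can be generated by +XII, -IZI, -IIZ, among other valid generating sets.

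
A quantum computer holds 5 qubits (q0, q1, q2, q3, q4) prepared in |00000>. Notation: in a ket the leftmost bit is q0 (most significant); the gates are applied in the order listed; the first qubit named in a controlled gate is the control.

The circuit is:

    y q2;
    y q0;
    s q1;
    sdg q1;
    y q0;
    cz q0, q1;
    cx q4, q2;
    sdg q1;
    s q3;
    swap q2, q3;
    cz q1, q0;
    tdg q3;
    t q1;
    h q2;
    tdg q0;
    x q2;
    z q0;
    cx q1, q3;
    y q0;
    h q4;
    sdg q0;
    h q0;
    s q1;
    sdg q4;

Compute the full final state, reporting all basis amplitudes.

The resulting statevector has amplitude sqrt(2)*exp(I*pi/4)/4 on |00010>, -sqrt(2)*exp(3*I*pi/4)/4 on |00011>, sqrt(2)*exp(I*pi/4)/4 on |00110>, -sqrt(2)*exp(3*I*pi/4)/4 on |00111>, -sqrt(2)*exp(I*pi/4)/4 on |10010>, sqrt(2)*exp(3*I*pi/4)/4 on |10011>, -sqrt(2)*exp(I*pi/4)/4 on |10110>, sqrt(2)*exp(3*I*pi/4)/4 on |10111>, and 0 on every other basis state. Key observation: gates 2-5 undo each other exactly, leaving only the rest of the circuit to track.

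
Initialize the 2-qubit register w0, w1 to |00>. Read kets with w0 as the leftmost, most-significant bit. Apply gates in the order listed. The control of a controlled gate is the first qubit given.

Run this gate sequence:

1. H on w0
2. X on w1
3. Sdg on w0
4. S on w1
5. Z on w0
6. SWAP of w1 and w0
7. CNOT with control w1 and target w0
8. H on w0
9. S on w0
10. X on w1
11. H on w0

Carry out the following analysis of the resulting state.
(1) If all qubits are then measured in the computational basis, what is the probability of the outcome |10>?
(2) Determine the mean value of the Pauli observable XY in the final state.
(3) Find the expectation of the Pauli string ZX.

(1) Outcome |10> occurs with probability 1/4.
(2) The expectation value of XY is -1.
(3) In the final state, ZX has expectation -1.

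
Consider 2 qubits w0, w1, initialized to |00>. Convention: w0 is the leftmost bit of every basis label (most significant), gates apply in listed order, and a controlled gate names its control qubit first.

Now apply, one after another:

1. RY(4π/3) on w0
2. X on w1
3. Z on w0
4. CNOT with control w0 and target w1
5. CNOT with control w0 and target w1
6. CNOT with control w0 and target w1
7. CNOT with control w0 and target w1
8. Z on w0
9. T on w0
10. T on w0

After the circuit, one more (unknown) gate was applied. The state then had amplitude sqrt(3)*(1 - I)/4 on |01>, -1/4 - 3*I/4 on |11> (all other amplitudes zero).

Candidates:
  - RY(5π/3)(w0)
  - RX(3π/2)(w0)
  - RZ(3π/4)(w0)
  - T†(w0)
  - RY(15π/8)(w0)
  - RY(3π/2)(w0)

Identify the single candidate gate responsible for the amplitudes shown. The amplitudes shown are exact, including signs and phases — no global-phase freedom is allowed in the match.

It was RY(5π/3)(w0) that produced the state shown. Key observation: gates 3-8 undo each other exactly, leaving only the rest of the circuit to track.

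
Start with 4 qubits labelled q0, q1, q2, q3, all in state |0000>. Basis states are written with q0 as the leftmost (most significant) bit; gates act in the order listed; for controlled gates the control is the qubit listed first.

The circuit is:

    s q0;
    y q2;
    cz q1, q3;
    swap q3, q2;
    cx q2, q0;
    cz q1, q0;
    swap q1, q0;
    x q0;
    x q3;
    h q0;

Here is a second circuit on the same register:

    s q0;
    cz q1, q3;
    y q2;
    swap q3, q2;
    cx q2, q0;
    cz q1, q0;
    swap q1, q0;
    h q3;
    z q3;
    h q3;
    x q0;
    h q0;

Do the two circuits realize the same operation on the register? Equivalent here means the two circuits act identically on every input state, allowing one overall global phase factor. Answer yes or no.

Yes: on every input state the two circuits agree up to one overall phase factor.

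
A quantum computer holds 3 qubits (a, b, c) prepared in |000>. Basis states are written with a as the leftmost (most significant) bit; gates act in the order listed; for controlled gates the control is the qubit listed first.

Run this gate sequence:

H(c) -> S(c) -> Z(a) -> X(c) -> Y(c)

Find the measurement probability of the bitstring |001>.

The probability of measuring |001> is 1/2.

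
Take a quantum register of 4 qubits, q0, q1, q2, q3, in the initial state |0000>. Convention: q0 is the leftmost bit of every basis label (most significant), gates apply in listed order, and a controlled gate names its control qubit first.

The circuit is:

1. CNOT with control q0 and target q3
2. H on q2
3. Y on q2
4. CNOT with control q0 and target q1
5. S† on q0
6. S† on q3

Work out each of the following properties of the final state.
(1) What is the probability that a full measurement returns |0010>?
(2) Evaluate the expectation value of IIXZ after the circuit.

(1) Outcome |0010> occurs with probability 1/2.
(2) The observable IIXZ averages to -1.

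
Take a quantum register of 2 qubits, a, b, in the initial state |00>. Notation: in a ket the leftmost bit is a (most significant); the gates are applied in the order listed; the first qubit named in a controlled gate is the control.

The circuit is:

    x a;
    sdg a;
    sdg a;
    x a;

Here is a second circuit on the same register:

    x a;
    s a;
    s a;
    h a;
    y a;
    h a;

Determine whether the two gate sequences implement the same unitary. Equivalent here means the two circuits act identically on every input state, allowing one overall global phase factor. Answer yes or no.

No: there is an input state on which the two circuits produce genuinely different outputs (not merely differing by a phase).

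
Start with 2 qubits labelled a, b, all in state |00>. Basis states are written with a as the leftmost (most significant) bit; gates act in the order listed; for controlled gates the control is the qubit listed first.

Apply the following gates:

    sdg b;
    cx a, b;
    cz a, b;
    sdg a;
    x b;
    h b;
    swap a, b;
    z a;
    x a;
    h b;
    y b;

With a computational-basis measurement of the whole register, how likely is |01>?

The probability of measuring |01> is 1/4.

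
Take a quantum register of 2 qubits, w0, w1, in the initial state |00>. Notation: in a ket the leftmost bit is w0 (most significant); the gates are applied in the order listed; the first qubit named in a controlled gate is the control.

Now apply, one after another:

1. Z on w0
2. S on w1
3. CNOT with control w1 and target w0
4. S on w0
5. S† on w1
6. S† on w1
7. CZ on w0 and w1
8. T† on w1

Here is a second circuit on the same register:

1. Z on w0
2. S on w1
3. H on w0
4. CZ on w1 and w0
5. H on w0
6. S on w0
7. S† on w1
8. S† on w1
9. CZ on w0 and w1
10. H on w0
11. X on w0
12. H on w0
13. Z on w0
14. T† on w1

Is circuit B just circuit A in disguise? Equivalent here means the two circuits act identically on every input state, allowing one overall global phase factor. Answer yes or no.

Yes, they are equivalent — the unitaries differ by at most a global phase.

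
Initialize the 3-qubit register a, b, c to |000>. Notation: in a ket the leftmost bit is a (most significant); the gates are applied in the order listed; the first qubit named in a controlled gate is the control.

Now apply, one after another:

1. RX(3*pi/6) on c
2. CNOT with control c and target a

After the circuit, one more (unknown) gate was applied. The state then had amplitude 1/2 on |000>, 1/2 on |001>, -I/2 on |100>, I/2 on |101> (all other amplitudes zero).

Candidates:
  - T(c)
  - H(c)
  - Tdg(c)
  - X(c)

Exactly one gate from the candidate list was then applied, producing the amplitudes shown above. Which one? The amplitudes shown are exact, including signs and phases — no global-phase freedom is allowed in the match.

It was H(c) that produced the state shown.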